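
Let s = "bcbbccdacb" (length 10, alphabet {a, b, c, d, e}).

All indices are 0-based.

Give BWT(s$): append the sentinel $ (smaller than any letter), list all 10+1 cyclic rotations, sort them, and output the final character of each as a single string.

rank  rotation     last
    0  $bcbbccdacb  b
    1  acb$bcbbccd  d
    2  b$bcbbccdac  c
    3  bbccdacb$bc  c
    4  bcbbccdacb$  $
    5  bccdacb$bcb  b
    6  cb$bcbbccda  a
    7  cbbccdacb$b  b
    8  ccdacb$bcbb  b
    9  cdacb$bcbbc  c
   10  dacb$bcbbcc  c

bdcc$babbcc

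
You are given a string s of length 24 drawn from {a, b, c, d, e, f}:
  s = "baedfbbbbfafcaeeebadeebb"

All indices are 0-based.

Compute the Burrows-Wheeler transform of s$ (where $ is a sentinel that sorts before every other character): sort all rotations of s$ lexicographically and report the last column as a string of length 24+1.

rank  rotation                   last
    0  $baedfbbbbfafcaeeebadeebb  b
    1  adeebb$baedfbbbbfafcaeeeb  b
    2  aedfbbbbfafcaeeebadeebb$b  b
    3  aeeebadeebb$baedfbbbbfafc  c
    4  afcaeeebadeebb$baedfbbbbf  f
    5  b$baedfbbbbfafcaeeebadeeb  b
    6  badeebb$baedfbbbbfafcaeee  e
    7  baedfbbbbfafcaeeebadeebb$  $
    8  bb$baedfbbbbfafcaeeebadee  e
    9  bbbbfafcaeeebadeebb$baedf  f
   10  bbbfafcaeeebadeebb$baedfb  b
   11  bbfafcaeeebadeebb$baedfbb  b
   12  bfafcaeeebadeebb$baedfbbb  b
   13  caeeebadeebb$baedfbbbbfaf  f
   14  deebb$baedfbbbbfafcaeeeba  a
   15  dfbbbbfafcaeeebadeebb$bae  e
   16  ebadeebb$baedfbbbbfafcaee  e
   17  ebb$baedfbbbbfafcaeeebade  e
   18  edfbbbbfafcaeeebadeebb$ba  a
   19  eebadeebb$baedfbbbbfafcae  e
   20  eebb$baedfbbbbfafcaeeebad  d
   21  eeebadeebb$baedfbbbbfafca  a
   22  fafcaeeebadeebb$baedfbbbb  b
   23  fbbbbfafcaeeebadeebb$baed  d
   24  fcaeeebadeebb$baedfbbbbfa  a

bbbcfbe$efbbbfaeeeaedabda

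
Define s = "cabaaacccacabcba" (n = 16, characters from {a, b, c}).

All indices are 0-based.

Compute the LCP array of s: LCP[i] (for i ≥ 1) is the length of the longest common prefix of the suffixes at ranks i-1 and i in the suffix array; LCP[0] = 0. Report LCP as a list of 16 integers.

[0, 1, 2, 1, 2, 1, 2, 0, 2, 1, 0, 3, 2, 1, 1, 2]

sorted suffixes:
  #0 SA[0]=15  'a'
  #1 SA[1]=3  'aaacccacabcba'
  #2 SA[2]=4  'aacccacabcba'
  #3 SA[3]=1  'abaaacccacabcba'
  #4 SA[4]=11  'abcba'
  #5 SA[5]=9  'acabcba'
  #6 SA[6]=5  'acccacabcba'
  #7 SA[7]=14  'ba'
  #8 SA[8]=2  'baaacccacabcba'
  #9 SA[9]=12  'bcba'
  #10 SA[10]=0  'cabaaacccacabcba'
  #11 SA[11]=10  'cabcba'
  #12 SA[12]=8  'cacabcba'
  #13 SA[13]=13  'cba'
  #14 SA[14]=7  'ccacabcba'
  #15 SA[15]=6  'cccacabcba'

SA = [15, 3, 4, 1, 11, 9, 5, 14, 2, 12, 0, 10, 8, 13, 7, 6]
rank  pair      lcp
   1  s[15:],s[3:]  1  'a'
   2  s[3:],s[4:]  2  'aa'
   3  s[4:],s[1:]  1  'a'
   4  s[1:],s[11:]  2  'ab'
   5  s[11:],s[9:]  1  'a'
   6  s[9:],s[5:]  2  'ac'
   7  s[5:],s[14:]  0  ''
   8  s[14:],s[2:]  2  'ba'
   9  s[2:],s[12:]  1  'b'
  10  s[12:],s[0:]  0  ''
  11  s[0:],s[10:]  3  'cab'
  12  s[10:],s[8:]  2  'ca'
  13  s[8:],s[13:]  1  'c'
  14  s[13:],s[7:]  1  'c'
  15  s[7:],s[6:]  2  'cc'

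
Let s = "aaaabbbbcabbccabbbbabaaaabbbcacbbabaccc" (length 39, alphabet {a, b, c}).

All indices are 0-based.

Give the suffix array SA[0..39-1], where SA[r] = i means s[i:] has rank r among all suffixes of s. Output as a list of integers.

sorted suffixes:
  #0 SA[0]=0  'aaaabbbbcabbccabbbbabaaaabbbcacbbabaccc'
  #1 SA[1]=21  'aaaabbbcacbbabaccc'
  #2 SA[2]=1  'aaabbbbcabbccabbbbabaaaabbbcacbbabaccc'
  #3 SA[3]=22  'aaabbbcacbbabaccc'
  #4 SA[4]=2  'aabbbbcabbccabbbbabaaaabbbcacbbabaccc'
  #5 SA[5]=23  'aabbbcacbbabaccc'
  #6 SA[6]=19  'abaaaabbbcacbbabaccc'
  #7 SA[7]=33  'abaccc'
  #8 SA[8]=14  'abbbbabaaaabbbcacbbabaccc'
  #9 SA[9]=3  'abbbbcabbccabbbbabaaaabbbcacbbabaccc'
  #10 SA[10]=24  'abbbcacbbabaccc'
  #11 SA[11]=9  'abbccabbbbabaaaabbbcacbbabaccc'
  #12 SA[12]=29  'acbbabaccc'
  #13 SA[13]=35  'accc'
  #14 SA[14]=20  'baaaabbbcacbbabaccc'
  #15 SA[15]=18  'babaaaabbbcacbbabaccc'
  #16 SA[16]=32  'babaccc'
  #17 SA[17]=34  'baccc'
  #18 SA[18]=17  'bbabaaaabbbcacbbabaccc'
  #19 SA[19]=31  'bbabaccc'
  #20 SA[20]=16  'bbbabaaaabbbcacbbabaccc'
  #21 SA[21]=15  'bbbbabaaaabbbcacbbabaccc'
  #22 SA[22]=4  'bbbbcabbccabbbbabaaaabbbcacbbabaccc'
  #23 SA[23]=5  'bbbcabbccabbbbabaaaabbbcacbbabaccc'
  #24 SA[24]=25  'bbbcacbbabaccc'
  #25 SA[25]=6  'bbcabbccabbbbabaaaabbbcacbbabaccc'
  #26 SA[26]=26  'bbcacbbabaccc'
  #27 SA[27]=10  'bbccabbbbabaaaabbbcacbbabaccc'
  #28 SA[28]=7  'bcabbccabbbbabaaaabbbcacbbabaccc'
  #29 SA[29]=27  'bcacbbabaccc'
  #30 SA[30]=11  'bccabbbbabaaaabbbcacbbabaccc'
  #31 SA[31]=38  'c'
  #32 SA[32]=13  'cabbbbabaaaabbbcacbbabaccc'
  #33 SA[33]=8  'cabbccabbbbabaaaabbbcacbbabaccc'
  #34 SA[34]=28  'cacbbabaccc'
  #35 SA[35]=30  'cbbabaccc'
  #36 SA[36]=37  'cc'
  #37 SA[37]=12  'ccabbbbabaaaabbbcacbbabaccc'
  #38 SA[38]=36  'ccc'

[0, 21, 1, 22, 2, 23, 19, 33, 14, 3, 24, 9, 29, 35, 20, 18, 32, 34, 17, 31, 16, 15, 4, 5, 25, 6, 26, 10, 7, 27, 11, 38, 13, 8, 28, 30, 37, 12, 36]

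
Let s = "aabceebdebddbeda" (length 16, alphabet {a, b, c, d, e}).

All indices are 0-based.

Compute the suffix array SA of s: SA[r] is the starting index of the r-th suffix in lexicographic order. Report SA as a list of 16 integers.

rank→(start, suffix):
  0 → (15, 'a')
  1 → (0, 'aabceebdebddbeda')
  2 → (1, 'abceebdebddbeda')
  3 → (2, 'bceebdebddbeda')
  4 → (9, 'bddbeda')
  5 → (6, 'bdebddbeda')
  6 → (12, 'beda')
  7 → (3, 'ceebdebddbeda')
  8 → (14, 'da')
  9 → (11, 'dbeda')
  10 → (10, 'ddbeda')
  11 → (7, 'debddbeda')
  12 → (8, 'ebddbeda')
  13 → (5, 'ebdebddbeda')
  14 → (13, 'eda')
  15 → (4, 'eebdebddbeda')

[15, 0, 1, 2, 9, 6, 12, 3, 14, 11, 10, 7, 8, 5, 13, 4]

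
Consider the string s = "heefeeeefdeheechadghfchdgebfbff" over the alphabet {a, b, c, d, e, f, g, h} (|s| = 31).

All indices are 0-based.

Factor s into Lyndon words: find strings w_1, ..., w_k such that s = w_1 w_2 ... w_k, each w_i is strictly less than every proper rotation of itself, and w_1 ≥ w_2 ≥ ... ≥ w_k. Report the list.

["h", "eef", "eeeef", "dehee", "ch", "adghfchdgebfbff"]

emit factor 1: 'h' (i=0, period=1)
emit factor 2: 'eef' (i=1, period=3)
emit factor 3: 'eeeef' (i=4, period=5)
emit factor 4: 'dehee' (i=9, period=5)
emit factor 5: 'ch' (i=14, period=2)
emit factor 6: 'adghfchdgebfbff' (i=16, period=15)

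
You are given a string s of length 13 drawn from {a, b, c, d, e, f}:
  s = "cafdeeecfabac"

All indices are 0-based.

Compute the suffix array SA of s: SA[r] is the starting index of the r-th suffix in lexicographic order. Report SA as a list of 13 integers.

[9, 11, 1, 10, 12, 0, 7, 3, 6, 5, 4, 8, 2]

rank→(start, suffix):
  0 → (9, 'abac')
  1 → (11, 'ac')
  2 → (1, 'afdeeecfabac')
  3 → (10, 'bac')
  4 → (12, 'c')
  5 → (0, 'cafdeeecfabac')
  6 → (7, 'cfabac')
  7 → (3, 'deeecfabac')
  8 → (6, 'ecfabac')
  9 → (5, 'eecfabac')
  10 → (4, 'eeecfabac')
  11 → (8, 'fabac')
  12 → (2, 'fdeeecfabac')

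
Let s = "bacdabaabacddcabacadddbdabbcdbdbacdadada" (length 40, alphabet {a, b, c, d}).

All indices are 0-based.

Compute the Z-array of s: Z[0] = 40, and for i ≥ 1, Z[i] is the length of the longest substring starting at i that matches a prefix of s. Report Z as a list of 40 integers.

[40, 0, 0, 0, 0, 2, 0, 0, 4, 0, 0, 0, 0, 0, 0, 3, 0, 0, 0, 0, 0, 0, 1, 0, 0, 1, 1, 0, 0, 1, 0, 5, 0, 0, 0, 0, 0, 0, 0, 0]

Z[0]=40
i=1: outside box; Z[1]=0
i=2: outside box; Z[2]=0
i=3: outside box; Z[3]=0
i=4: outside box; Z[4]=0
i=5: outside box; Z[5]=2 extend→box=[5,7)
i=6: min(r-i=1, Z[1]=0)=0; Z[6]=0
i=7: outside box; Z[7]=0
i=8: outside box; Z[8]=4 extend→box=[8,12)
i=9: min(r-i=3, Z[1]=0)=0; Z[9]=0
i=10: min(r-i=2, Z[2]=0)=0; Z[10]=0
i=11: min(r-i=1, Z[3]=0)=0; Z[11]=0
i=12: outside box; Z[12]=0
i=13: outside box; Z[13]=0
i=14: outside box; Z[14]=0
i=15: outside box; Z[15]=3 extend→box=[15,18)
i=16: min(r-i=2, Z[1]=0)=0; Z[16]=0
i=17: min(r-i=1, Z[2]=0)=0; Z[17]=0
i=18: outside box; Z[18]=0
i=19: outside box; Z[19]=0
i=20: outside box; Z[20]=0
i=21: outside box; Z[21]=0
i=22: outside box; Z[22]=1 extend→box=[22,23)
i=23: outside box; Z[23]=0
i=24: outside box; Z[24]=0
i=25: outside box; Z[25]=1 extend→box=[25,26)
i=26: outside box; Z[26]=1 extend→box=[26,27)
i=27: outside box; Z[27]=0
i=28: outside box; Z[28]=0
i=29: outside box; Z[29]=1 extend→box=[29,30)
i=30: outside box; Z[30]=0
i=31: outside box; Z[31]=5 extend→box=[31,36)
i=32: min(r-i=4, Z[1]=0)=0; Z[32]=0
i=33: min(r-i=3, Z[2]=0)=0; Z[33]=0
i=34: min(r-i=2, Z[3]=0)=0; Z[34]=0
i=35: min(r-i=1, Z[4]=0)=0; Z[35]=0
i=36: outside box; Z[36]=0
i=37: outside box; Z[37]=0
i=38: outside box; Z[38]=0
i=39: outside box; Z[39]=0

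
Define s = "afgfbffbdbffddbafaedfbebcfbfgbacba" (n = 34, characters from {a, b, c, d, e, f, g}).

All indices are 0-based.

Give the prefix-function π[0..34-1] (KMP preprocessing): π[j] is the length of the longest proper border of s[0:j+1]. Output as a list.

[0, 0, 0, 0, 0, 0, 0, 0, 0, 0, 0, 0, 0, 0, 0, 1, 2, 1, 0, 0, 0, 0, 0, 0, 0, 0, 0, 0, 0, 0, 1, 0, 0, 1]

π[0] = 0
j=1 s[j]='f': π[1]=0 (border '')
j=2 s[j]='g': π[2]=0 (border '')
j=3 s[j]='f': π[3]=0 (border '')
j=4 s[j]='b': π[4]=0 (border '')
j=5 s[j]='f': π[5]=0 (border '')
j=6 s[j]='f': π[6]=0 (border '')
j=7 s[j]='b': π[7]=0 (border '')
j=8 s[j]='d': π[8]=0 (border '')
j=9 s[j]='b': π[9]=0 (border '')
j=10 s[j]='f': π[10]=0 (border '')
j=11 s[j]='f': π[11]=0 (border '')
j=12 s[j]='d': π[12]=0 (border '')
j=13 s[j]='d': π[13]=0 (border '')
j=14 s[j]='b': π[14]=0 (border '')
j=15 s[j]='a': π[15]=1 (border 'a')
j=16 s[j]='f': π[16]=2 (border 'af')
j=17 s[j]='a': k: 2→0; π[17]=1 (border 'a')
j=18 s[j]='e': k: 1→0; π[18]=0 (border '')
j=19 s[j]='d': π[19]=0 (border '')
j=20 s[j]='f': π[20]=0 (border '')
j=21 s[j]='b': π[21]=0 (border '')
j=22 s[j]='e': π[22]=0 (border '')
j=23 s[j]='b': π[23]=0 (border '')
j=24 s[j]='c': π[24]=0 (border '')
j=25 s[j]='f': π[25]=0 (border '')
j=26 s[j]='b': π[26]=0 (border '')
j=27 s[j]='f': π[27]=0 (border '')
j=28 s[j]='g': π[28]=0 (border '')
j=29 s[j]='b': π[29]=0 (border '')
j=30 s[j]='a': π[30]=1 (border 'a')
j=31 s[j]='c': k: 1→0; π[31]=0 (border '')
j=32 s[j]='b': π[32]=0 (border '')
j=33 s[j]='a': π[33]=1 (border 'a')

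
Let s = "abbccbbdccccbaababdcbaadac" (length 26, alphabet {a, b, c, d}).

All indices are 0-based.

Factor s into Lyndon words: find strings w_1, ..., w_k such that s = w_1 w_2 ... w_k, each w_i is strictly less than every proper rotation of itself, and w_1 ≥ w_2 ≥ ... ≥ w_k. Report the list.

["abbccbbdccccb", "aababdcbaadac"]

emit factor 1: 'abbccbbdccccb' (i=0, period=13)
emit factor 2: 'aababdcbaadac' (i=13, period=13)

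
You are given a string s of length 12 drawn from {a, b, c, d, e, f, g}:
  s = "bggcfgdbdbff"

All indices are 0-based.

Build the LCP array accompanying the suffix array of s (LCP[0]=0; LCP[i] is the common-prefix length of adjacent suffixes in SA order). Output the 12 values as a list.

[0, 1, 1, 0, 0, 2, 0, 1, 1, 0, 1, 1]

rank→(start, suffix):
  0 → (7, 'bdbff')
  1 → (9, 'bff')
  2 → (0, 'bggcfgdbdbff')
  3 → (3, 'cfgdbdbff')
  4 → (6, 'dbdbff')
  5 → (8, 'dbff')
  6 → (11, 'f')
  7 → (10, 'ff')
  8 → (4, 'fgdbdbff')
  9 → (2, 'gcfgdbdbff')
  10 → (5, 'gdbdbff')
  11 → (1, 'ggcfgdbdbff')

SA = [7, 9, 0, 3, 6, 8, 11, 10, 4, 2, 5, 1]
[i] adj suffixes → lcp
  [1] 7/9 → 1 ('b')
  [2] 9/0 → 1 ('b')
  [3] 0/3 → 0 ('')
  [4] 3/6 → 0 ('')
  [5] 6/8 → 2 ('db')
  [6] 8/11 → 0 ('')
  [7] 11/10 → 1 ('f')
  [8] 10/4 → 1 ('f')
  [9] 4/2 → 0 ('')
  [10] 2/5 → 1 ('g')
  [11] 5/1 → 1 ('g')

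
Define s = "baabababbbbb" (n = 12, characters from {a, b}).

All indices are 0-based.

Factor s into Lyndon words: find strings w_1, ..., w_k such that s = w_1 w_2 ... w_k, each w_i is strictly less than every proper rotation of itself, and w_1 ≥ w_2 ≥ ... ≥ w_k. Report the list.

["b", "aabababbbbb"]

emit factor 1: 'b' (i=0, period=1)
emit factor 2: 'aabababbbbb' (i=1, period=11)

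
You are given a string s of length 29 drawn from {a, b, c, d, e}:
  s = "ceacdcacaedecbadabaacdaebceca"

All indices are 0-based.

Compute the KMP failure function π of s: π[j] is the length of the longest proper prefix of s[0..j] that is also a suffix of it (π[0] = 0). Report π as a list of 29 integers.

π[0] = 0
j=1 s[j]='e': π[1]=0 (border '')
j=2 s[j]='a': π[2]=0 (border '')
j=3 s[j]='c': π[3]=1 (border 'c')
j=4 s[j]='d': k: 1→0; π[4]=0 (border '')
j=5 s[j]='c': π[5]=1 (border 'c')
j=6 s[j]='a': k: 1→0; π[6]=0 (border '')
j=7 s[j]='c': π[7]=1 (border 'c')
j=8 s[j]='a': k: 1→0; π[8]=0 (border '')
j=9 s[j]='e': π[9]=0 (border '')
j=10 s[j]='d': π[10]=0 (border '')
j=11 s[j]='e': π[11]=0 (border '')
j=12 s[j]='c': π[12]=1 (border 'c')
j=13 s[j]='b': k: 1→0; π[13]=0 (border '')
j=14 s[j]='a': π[14]=0 (border '')
j=15 s[j]='d': π[15]=0 (border '')
j=16 s[j]='a': π[16]=0 (border '')
j=17 s[j]='b': π[17]=0 (border '')
j=18 s[j]='a': π[18]=0 (border '')
j=19 s[j]='a': π[19]=0 (border '')
j=20 s[j]='c': π[20]=1 (border 'c')
j=21 s[j]='d': k: 1→0; π[21]=0 (border '')
j=22 s[j]='a': π[22]=0 (border '')
j=23 s[j]='e': π[23]=0 (border '')
j=24 s[j]='b': π[24]=0 (border '')
j=25 s[j]='c': π[25]=1 (border 'c')
j=26 s[j]='e': π[26]=2 (border 'ce')
j=27 s[j]='c': k: 2→0; π[27]=1 (border 'c')
j=28 s[j]='a': k: 1→0; π[28]=0 (border '')

[0, 0, 0, 1, 0, 1, 0, 1, 0, 0, 0, 0, 1, 0, 0, 0, 0, 0, 0, 0, 1, 0, 0, 0, 0, 1, 2, 1, 0]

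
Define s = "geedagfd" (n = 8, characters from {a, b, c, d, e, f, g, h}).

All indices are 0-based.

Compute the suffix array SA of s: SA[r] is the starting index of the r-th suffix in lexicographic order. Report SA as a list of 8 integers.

rank | idx | suffix
   0 |   4 | agfd
   1 |   7 | d
   2 |   3 | dagfd
   3 |   2 | edagfd
   4 |   1 | eedagfd
   5 |   6 | fd
   6 |   0 | geedagfd
   7 |   5 | gfd

[4, 7, 3, 2, 1, 6, 0, 5]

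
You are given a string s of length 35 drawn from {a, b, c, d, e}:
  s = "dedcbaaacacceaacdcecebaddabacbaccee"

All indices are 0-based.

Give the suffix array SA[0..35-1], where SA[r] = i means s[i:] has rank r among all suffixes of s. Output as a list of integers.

[5, 6, 13, 25, 7, 27, 9, 30, 14, 22, 4, 26, 29, 21, 8, 3, 28, 10, 31, 15, 11, 19, 17, 32, 24, 2, 16, 23, 0, 34, 12, 20, 18, 1, 33]

rank→(start, suffix):
  0 → (5, 'aaacacceaacdcecebaddabacbaccee')
  1 → (6, 'aacacceaacdcecebaddabacbaccee')
  2 → (13, 'aacdcecebaddabacbaccee')
  3 → (25, 'abacbaccee')
  4 → (7, 'acacceaacdcecebaddabacbaccee')
  5 → (27, 'acbaccee')
  6 → (9, 'acceaacdcecebaddabacbaccee')
  7 → (30, 'accee')
  8 → (14, 'acdcecebaddabacbaccee')
  9 → (22, 'addabacbaccee')
  10 → (4, 'baaacacceaacdcecebaddabacbaccee')
  11 → (26, 'bacbaccee')
  12 → (29, 'baccee')
  13 → (21, 'baddabacbaccee')
  14 → (8, 'cacceaacdcecebaddabacbaccee')
  15 → (3, 'cbaaacacceaacdcecebaddabacbaccee')
  16 → (28, 'cbaccee')
  17 → (10, 'cceaacdcecebaddabacbaccee')
  18 → (31, 'ccee')
  19 → (15, 'cdcecebaddabacbaccee')
  20 → (11, 'ceaacdcecebaddabacbaccee')
  21 → (19, 'cebaddabacbaccee')
  22 → (17, 'cecebaddabacbaccee')
  23 → (32, 'cee')
  24 → (24, 'dabacbaccee')
  25 → (2, 'dcbaaacacceaacdcecebaddabacbaccee')
  26 → (16, 'dcecebaddabacbaccee')
  27 → (23, 'ddabacbaccee')
  28 → (0, 'dedcbaaacacceaacdcecebaddabacbaccee')
  29 → (34, 'e')
  30 → (12, 'eaacdcecebaddabacbaccee')
  31 → (20, 'ebaddabacbaccee')
  32 → (18, 'ecebaddabacbaccee')
  33 → (1, 'edcbaaacacceaacdcecebaddabacbaccee')
  34 → (33, 'ee')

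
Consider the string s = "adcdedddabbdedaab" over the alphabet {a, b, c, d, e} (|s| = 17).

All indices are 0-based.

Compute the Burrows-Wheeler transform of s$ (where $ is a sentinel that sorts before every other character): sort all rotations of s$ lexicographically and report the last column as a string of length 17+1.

bdad$aabdedadebcdd

rank  rotation            last
    0  $adcdedddabbdedaab  b
    1  aab$adcdedddabbded  d
    2  ab$adcdedddabbdeda  a
    3  abbdedaab$adcdeddd  d
    4  adcdedddabbdedaab$  $
    5  b$adcdedddabbdedaa  a
    6  bbdedaab$adcdeddda  a
    7  bdedaab$adcdedddab  b
    8  cdedddabbdedaab$ad  d
    9  daab$adcdedddabbde  e
   10  dabbdedaab$adcdedd  d
   11  dcdedddabbdedaab$a  a
   12  ddabbdedaab$adcded  d
   13  dddabbdedaab$adcde  e
   14  dedaab$adcdedddabb  b
   15  dedddabbdedaab$adc  c
   16  edaab$adcdedddabbd  d
   17  edddabbdedaab$adcd  d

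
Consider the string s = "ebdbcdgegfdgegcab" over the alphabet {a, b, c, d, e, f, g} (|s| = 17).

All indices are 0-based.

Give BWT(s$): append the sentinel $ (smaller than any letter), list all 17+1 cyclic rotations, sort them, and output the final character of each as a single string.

rank  rotation            last
    0  $ebdbcdgegfdgegcab  b
    1  ab$ebdbcdgegfdgegc  c
    2  b$ebdbcdgegfdgegca  a
    3  bcdgegfdgegcab$ebd  d
    4  bdbcdgegfdgegcab$e  e
    5  cab$ebdbcdgegfdgeg  g
    6  cdgegfdgegcab$ebdb  b
    7  dbcdgegfdgegcab$eb  b
    8  dgegcab$ebdbcdgegf  f
    9  dgegfdgegcab$ebdbc  c
   10  ebdbcdgegfdgegcab$  $
   11  egcab$ebdbcdgegfdg  g
   12  egfdgegcab$ebdbcdg  g
   13  fdgegcab$ebdbcdgeg  g
   14  gcab$ebdbcdgegfdge  e
   15  gegcab$ebdbcdgegfd  d
   16  gegfdgegcab$ebdbcd  d
   17  gfdgegcab$ebdbcdge  e

bcadegbbfc$gggedde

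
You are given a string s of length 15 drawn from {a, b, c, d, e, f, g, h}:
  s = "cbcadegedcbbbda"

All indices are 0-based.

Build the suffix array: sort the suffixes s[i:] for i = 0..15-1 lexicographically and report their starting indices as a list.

rank | idx | suffix
   0 |  14 | a
   1 |   3 | adegedcbbbda
   2 |  10 | bbbda
   3 |  11 | bbda
   4 |   1 | bcadegedcbbbda
   5 |  12 | bda
   6 |   2 | cadegedcbbbda
   7 |   9 | cbbbda
   8 |   0 | cbcadegedcbbbda
   9 |  13 | da
  10 |   8 | dcbbbda
  11 |   4 | degedcbbbda
  12 |   7 | edcbbbda
  13 |   5 | egedcbbbda
  14 |   6 | gedcbbbda

[14, 3, 10, 11, 1, 12, 2, 9, 0, 13, 8, 4, 7, 5, 6]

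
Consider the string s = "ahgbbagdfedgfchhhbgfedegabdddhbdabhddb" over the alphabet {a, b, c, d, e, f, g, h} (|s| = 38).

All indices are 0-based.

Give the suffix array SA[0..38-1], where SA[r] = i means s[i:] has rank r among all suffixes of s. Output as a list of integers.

[24, 32, 5, 0, 37, 4, 3, 30, 25, 17, 33, 13, 31, 36, 35, 26, 27, 21, 7, 10, 28, 20, 9, 22, 12, 19, 8, 23, 2, 6, 11, 18, 29, 16, 34, 1, 15, 14]

rank | idx | suffix
   0 |  24 | abdddhbdabhddb
   1 |  32 | abhddb
   2 |   5 | agdfedgfchhhbgfedegabdddhbdabhddb
   3 |   0 | ahgbbagdfedgfchhhbgfedegabdddhbdabhddb
   4 |  37 | b
   5 |   4 | bagdfedgfchhhbgfedegabdddhbdabhddb
   6 |   3 | bbagdfedgfchhhbgfedegabdddhbdabhddb
   7 |  30 | bdabhddb
   8 |  25 | bdddhbdabhddb
   9 |  17 | bgfedegabdddhbdabhddb
  10 |  33 | bhddb
  11 |  13 | chhhbgfedegabdddhbdabhddb
  12 |  31 | dabhddb
  13 |  36 | db
  14 |  35 | ddb
  15 |  26 | dddhbdabhddb
  16 |  27 | ddhbdabhddb
  17 |  21 | degabdddhbdabhddb
  18 |   7 | dfedgfchhhbgfedegabdddhbdabhddb
  19 |  10 | dgfchhhbgfedegabdddhbdabhddb
  20 |  28 | dhbdabhddb
  21 |  20 | edegabdddhbdabhddb
  22 |   9 | edgfchhhbgfedegabdddhbdabhddb
  23 |  22 | egabdddhbdabhddb
  24 |  12 | fchhhbgfedegabdddhbdabhddb
  25 |  19 | fedegabdddhbdabhddb
  26 |   8 | fedgfchhhbgfedegabdddhbdabhddb
  27 |  23 | gabdddhbdabhddb
  28 |   2 | gbbagdfedgfchhhbgfedegabdddhbdabhddb
  29 |   6 | gdfedgfchhhbgfedegabdddhbdabhddb
  30 |  11 | gfchhhbgfedegabdddhbdabhddb
  31 |  18 | gfedegabdddhbdabhddb
  32 |  29 | hbdabhddb
  33 |  16 | hbgfedegabdddhbdabhddb
  34 |  34 | hddb
  35 |   1 | hgbbagdfedgfchhhbgfedegabdddhbdabhddb
  36 |  15 | hhbgfedegabdddhbdabhddb
  37 |  14 | hhhbgfedegabdddhbdabhddb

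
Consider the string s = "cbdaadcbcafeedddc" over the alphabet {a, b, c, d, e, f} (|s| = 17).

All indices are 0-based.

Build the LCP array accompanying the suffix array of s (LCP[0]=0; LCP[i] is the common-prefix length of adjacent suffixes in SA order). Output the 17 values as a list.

[0, 1, 1, 0, 1, 0, 1, 1, 2, 0, 1, 2, 1, 2, 0, 1, 0]

sorted suffixes:
  #0 SA[0]=3  'aadcbcafeedddc'
  #1 SA[1]=4  'adcbcafeedddc'
  #2 SA[2]=9  'afeedddc'
  #3 SA[3]=7  'bcafeedddc'
  #4 SA[4]=1  'bdaadcbcafeedddc'
  #5 SA[5]=16  'c'
  #6 SA[6]=8  'cafeedddc'
  #7 SA[7]=6  'cbcafeedddc'
  #8 SA[8]=0  'cbdaadcbcafeedddc'
  #9 SA[9]=2  'daadcbcafeedddc'
  #10 SA[10]=15  'dc'
  #11 SA[11]=5  'dcbcafeedddc'
  #12 SA[12]=14  'ddc'
  #13 SA[13]=13  'dddc'
  #14 SA[14]=12  'edddc'
  #15 SA[15]=11  'eedddc'
  #16 SA[16]=10  'feedddc'

SA = [3, 4, 9, 7, 1, 16, 8, 6, 0, 2, 15, 5, 14, 13, 12, 11, 10]
i: (SA[i-1],SA[i]) lcp shared
  1: (3,4) 1 'a'
  2: (4,9) 1 'a'
  3: (9,7) 0 ''
  4: (7,1) 1 'b'
  5: (1,16) 0 ''
  6: (16,8) 1 'c'
  7: (8,6) 1 'c'
  8: (6,0) 2 'cb'
  9: (0,2) 0 ''
  10: (2,15) 1 'd'
  11: (15,5) 2 'dc'
  12: (5,14) 1 'd'
  13: (14,13) 2 'dd'
  14: (13,12) 0 ''
  15: (12,11) 1 'e'
  16: (11,10) 0 ''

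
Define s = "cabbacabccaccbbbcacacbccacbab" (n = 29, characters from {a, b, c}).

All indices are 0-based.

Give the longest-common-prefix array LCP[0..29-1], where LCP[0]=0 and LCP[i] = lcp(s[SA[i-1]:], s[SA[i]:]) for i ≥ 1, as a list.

sorted suffixes:
  #0 SA[0]=27  'ab'
  #1 SA[1]=1  'abbacabccaccbbbcacacbccacbab'
  #2 SA[2]=6  'abccaccbbbcacacbccacbab'
  #3 SA[3]=4  'acabccaccbbbcacacbccacbab'
  #4 SA[4]=17  'acacbccacbab'
  #5 SA[5]=24  'acbab'
  #6 SA[6]=19  'acbccacbab'
  #7 SA[7]=10  'accbbbcacacbccacbab'
  #8 SA[8]=28  'b'
  #9 SA[9]=26  'bab'
  #10 SA[10]=3  'bacabccaccbbbcacacbccacbab'
  #11 SA[11]=2  'bbacabccaccbbbcacacbccacbab'
  #12 SA[12]=13  'bbbcacacbccacbab'
  #13 SA[13]=14  'bbcacacbccacbab'
  #14 SA[14]=15  'bcacacbccacbab'
  #15 SA[15]=21  'bccacbab'
  #16 SA[16]=7  'bccaccbbbcacacbccacbab'
  #17 SA[17]=0  'cabbacabccaccbbbcacacbccacbab'
  #18 SA[18]=5  'cabccaccbbbcacacbccacbab'
  #19 SA[19]=16  'cacacbccacbab'
  #20 SA[20]=23  'cacbab'
  #21 SA[21]=18  'cacbccacbab'
  #22 SA[22]=9  'caccbbbcacacbccacbab'
  #23 SA[23]=25  'cbab'
  #24 SA[24]=12  'cbbbcacacbccacbab'
  #25 SA[25]=20  'cbccacbab'
  #26 SA[26]=22  'ccacbab'
  #27 SA[27]=8  'ccaccbbbcacacbccacbab'
  #28 SA[28]=11  'ccbbbcacacbccacbab'

SA = [27, 1, 6, 4, 17, 24, 19, 10, 28, 26, 3, 2, 13, 14, 15, 21, 7, 0, 5, 16, 23, 18, 9, 25, 12, 20, 22, 8, 11]
i: (SA[i-1],SA[i]) lcp shared
  1: (27,1) 2 'ab'
  2: (1,6) 2 'ab'
  3: (6,4) 1 'a'
  4: (4,17) 3 'aca'
  5: (17,24) 2 'ac'
  6: (24,19) 3 'acb'
  7: (19,10) 2 'ac'
  8: (10,28) 0 ''
  9: (28,26) 1 'b'
  10: (26,3) 2 'ba'
  11: (3,2) 1 'b'
  12: (2,13) 2 'bb'
  13: (13,14) 2 'bb'
  14: (14,15) 1 'b'
  15: (15,21) 2 'bc'
  16: (21,7) 5 'bccac'
  17: (7,0) 0 ''
  18: (0,5) 3 'cab'
  19: (5,16) 2 'ca'
  20: (16,23) 3 'cac'
  21: (23,18) 4 'cacb'
  22: (18,9) 3 'cac'
  23: (9,25) 1 'c'
  24: (25,12) 2 'cb'
  25: (12,20) 2 'cb'
  26: (20,22) 1 'c'
  27: (22,8) 4 'ccac'
  28: (8,11) 2 'cc'

[0, 2, 2, 1, 3, 2, 3, 2, 0, 1, 2, 1, 2, 2, 1, 2, 5, 0, 3, 2, 3, 4, 3, 1, 2, 2, 1, 4, 2]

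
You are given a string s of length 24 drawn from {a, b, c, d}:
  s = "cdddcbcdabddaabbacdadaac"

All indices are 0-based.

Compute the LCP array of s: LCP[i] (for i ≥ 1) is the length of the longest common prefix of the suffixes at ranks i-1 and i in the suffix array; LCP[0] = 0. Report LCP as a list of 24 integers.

rank→(start, suffix):
  0 → (12, 'aabbacdadaac')
  1 → (21, 'aac')
  2 → (13, 'abbacdadaac')
  3 → (8, 'abddaabbacdadaac')
  4 → (22, 'ac')
  5 → (16, 'acdadaac')
  6 → (19, 'adaac')
  7 → (15, 'bacdadaac')
  8 → (14, 'bbacdadaac')
  9 → (5, 'bcdabddaabbacdadaac')
  10 → (9, 'bddaabbacdadaac')
  11 → (23, 'c')
  12 → (4, 'cbcdabddaabbacdadaac')
  13 → (6, 'cdabddaabbacdadaac')
  14 → (17, 'cdadaac')
  15 → (0, 'cdddcbcdabddaabbacdadaac')
  16 → (11, 'daabbacdadaac')
  17 → (20, 'daac')
  18 → (7, 'dabddaabbacdadaac')
  19 → (18, 'dadaac')
  20 → (3, 'dcbcdabddaabbacdadaac')
  21 → (10, 'ddaabbacdadaac')
  22 → (2, 'ddcbcdabddaabbacdadaac')
  23 → (1, 'dddcbcdabddaabbacdadaac')

SA = [12, 21, 13, 8, 22, 16, 19, 15, 14, 5, 9, 23, 4, 6, 17, 0, 11, 20, 7, 18, 3, 10, 2, 1]
rank  pair      lcp
   1  s[12:],s[21:]  2  'aa'
   2  s[21:],s[13:]  1  'a'
   3  s[13:],s[8:]  2  'ab'
   4  s[8:],s[22:]  1  'a'
   5  s[22:],s[16:]  2  'ac'
   6  s[16:],s[19:]  1  'a'
   7  s[19:],s[15:]  0  ''
   8  s[15:],s[14:]  1  'b'
   9  s[14:],s[5:]  1  'b'
  10  s[5:],s[9:]  1  'b'
  11  s[9:],s[23:]  0  ''
  12  s[23:],s[4:]  1  'c'
  13  s[4:],s[6:]  1  'c'
  14  s[6:],s[17:]  3  'cda'
  15  s[17:],s[0:]  2  'cd'
  16  s[0:],s[11:]  0  ''
  17  s[11:],s[20:]  3  'daa'
  18  s[20:],s[7:]  2  'da'
  19  s[7:],s[18:]  2  'da'
  20  s[18:],s[3:]  1  'd'
  21  s[3:],s[10:]  1  'd'
  22  s[10:],s[2:]  2  'dd'
  23  s[2:],s[1:]  2  'dd'

[0, 2, 1, 2, 1, 2, 1, 0, 1, 1, 1, 0, 1, 1, 3, 2, 0, 3, 2, 2, 1, 1, 2, 2]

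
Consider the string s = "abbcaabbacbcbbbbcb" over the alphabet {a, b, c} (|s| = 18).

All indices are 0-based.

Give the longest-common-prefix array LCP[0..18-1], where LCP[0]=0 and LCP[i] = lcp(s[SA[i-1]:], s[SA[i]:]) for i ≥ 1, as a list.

rank→(start, suffix):
  0 → (4, 'aabbacbcbbbbcb')
  1 → (5, 'abbacbcbbbbcb')
  2 → (0, 'abbcaabbacbcbbbbcb')
  3 → (8, 'acbcbbbbcb')
  4 → (17, 'b')
  5 → (7, 'bacbcbbbbcb')
  6 → (6, 'bbacbcbbbbcb')
  7 → (12, 'bbbbcb')
  8 → (13, 'bbbcb')
  9 → (1, 'bbcaabbacbcbbbbcb')
  10 → (14, 'bbcb')
  11 → (2, 'bcaabbacbcbbbbcb')
  12 → (15, 'bcb')
  13 → (10, 'bcbbbbcb')
  14 → (3, 'caabbacbcbbbbcb')
  15 → (16, 'cb')
  16 → (11, 'cbbbbcb')
  17 → (9, 'cbcbbbbcb')

SA = [4, 5, 0, 8, 17, 7, 6, 12, 13, 1, 14, 2, 15, 10, 3, 16, 11, 9]
i: (SA[i-1],SA[i]) lcp shared
  1: (4,5) 1 'a'
  2: (5,0) 3 'abb'
  3: (0,8) 1 'a'
  4: (8,17) 0 ''
  5: (17,7) 1 'b'
  6: (7,6) 1 'b'
  7: (6,12) 2 'bb'
  8: (12,13) 3 'bbb'
  9: (13,1) 2 'bb'
  10: (1,14) 3 'bbc'
  11: (14,2) 1 'b'
  12: (2,15) 2 'bc'
  13: (15,10) 3 'bcb'
  14: (10,3) 0 ''
  15: (3,16) 1 'c'
  16: (16,11) 2 'cb'
  17: (11,9) 2 'cb'

[0, 1, 3, 1, 0, 1, 1, 2, 3, 2, 3, 1, 2, 3, 0, 1, 2, 2]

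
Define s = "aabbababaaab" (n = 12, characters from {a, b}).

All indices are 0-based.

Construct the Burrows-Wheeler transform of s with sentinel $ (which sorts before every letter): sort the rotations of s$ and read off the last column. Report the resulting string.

rank  rotation       last
    0  $aabbababaaab  b
    1  aaab$aabbabab  b
    2  aab$aabbababa  a
    3  aabbababaaab$  $
    4  ab$aabbababaa  a
    5  abaaab$aabbab  b
    6  ababaaab$aabb  b
    7  abbababaaab$a  a
    8  b$aabbababaaa  a
    9  baaab$aabbaba  a
   10  babaaab$aabba  a
   11  bababaaab$aab  b
   12  bbababaaab$aa  a

bba$abbaaaaba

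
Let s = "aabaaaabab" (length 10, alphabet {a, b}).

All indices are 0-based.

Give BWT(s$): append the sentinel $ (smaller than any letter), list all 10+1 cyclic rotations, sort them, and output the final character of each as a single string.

rank  rotation     last
    0  $aabaaaabab  b
    1  aaaabab$aab  b
    2  aaabab$aaba  a
    3  aabaaaabab$  $
    4  aabab$aabaa  a
    5  ab$aabaaaab  b
    6  abaaaabab$a  a
    7  abab$aabaaa  a
    8  b$aabaaaaba  a
    9  baaaabab$aa  a
   10  bab$aabaaaa  a

bba$abaaaaa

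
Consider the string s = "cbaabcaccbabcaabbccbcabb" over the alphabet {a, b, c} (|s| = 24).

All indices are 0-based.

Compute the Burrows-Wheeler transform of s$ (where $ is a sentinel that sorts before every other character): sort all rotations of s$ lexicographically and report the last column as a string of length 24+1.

bcbcabacbccaaacabbbb$ccab

rank  rotation                   last
    0  $cbaabcaccbabcaabbccbcabb  b
    1  aabbccbcabb$cbaabcaccbabc  c
    2  aabcaccbabcaabbccbcabb$cb  b
    3  abb$cbaabcaccbabcaabbccbc  c
    4  abbccbcabb$cbaabcaccbabca  a
    5  abcaabbccbcabb$cbaabcaccb  b
    6  abcaccbabcaabbccbcabb$cba  a
    7  accbabcaabbccbcabb$cbaabc  c
    8  b$cbaabcaccbabcaabbccbcab  b
    9  baabcaccbabcaabbccbcabb$c  c
   10  babcaabbccbcabb$cbaabcacc  c
   11  bb$cbaabcaccbabcaabbccbca  a
   12  bbccbcabb$cbaabcaccbabcaa  a
   13  bcaabbccbcabb$cbaabcaccba  a
   14  bcabb$cbaabcaccbabcaabbcc  c
   15  bcaccbabcaabbccbcabb$cbaa  a
   16  bccbcabb$cbaabcaccbabcaab  b
   17  caabbccbcabb$cbaabcaccbab  b
   18  cabb$cbaabcaccbabcaabbccb  b
   19  caccbabcaabbccbcabb$cbaab  b
   20  cbaabcaccbabcaabbccbcabb$  $
   21  cbabcaabbccbcabb$cbaabcac  c
   22  cbcabb$cbaabcaccbabcaabbc  c
   23  ccbabcaabbccbcabb$cbaabca  a
   24  ccbcabb$cbaabcaccbabcaabb  b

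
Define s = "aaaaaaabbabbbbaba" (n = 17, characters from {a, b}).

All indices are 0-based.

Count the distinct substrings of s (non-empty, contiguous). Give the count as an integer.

sorted suffixes:
  #0 SA[0]=16  'a'
  #1 SA[1]=0  'aaaaaaabbabbbbaba'
  #2 SA[2]=1  'aaaaaabbabbbbaba'
  #3 SA[3]=2  'aaaaabbabbbbaba'
  #4 SA[4]=3  'aaaabbabbbbaba'
  #5 SA[5]=4  'aaabbabbbbaba'
  #6 SA[6]=5  'aabbabbbbaba'
  #7 SA[7]=14  'aba'
  #8 SA[8]=6  'abbabbbbaba'
  #9 SA[9]=9  'abbbbaba'
  #10 SA[10]=15  'ba'
  #11 SA[11]=13  'baba'
  #12 SA[12]=8  'babbbbaba'
  #13 SA[13]=12  'bbaba'
  #14 SA[14]=7  'bbabbbbaba'
  #15 SA[15]=11  'bbbaba'
  #16 SA[16]=10  'bbbbaba'

SA = [16, 0, 1, 2, 3, 4, 5, 14, 6, 9, 15, 13, 8, 12, 7, 11, 10]
i: (SA[i-1],SA[i]) lcp shared
  1: (16,0) 1 'a'
  2: (0,1) 6 'aaaaaa'
  3: (1,2) 5 'aaaaa'
  4: (2,3) 4 'aaaa'
  5: (3,4) 3 'aaa'
  6: (4,5) 2 'aa'
  7: (5,14) 1 'a'
  8: (14,6) 2 'ab'
  9: (6,9) 3 'abb'
  10: (9,15) 0 ''
  11: (15,13) 2 'ba'
  12: (13,8) 3 'bab'
  13: (8,12) 1 'b'
  14: (12,7) 4 'bbab'
  15: (7,11) 2 'bb'
  16: (11,10) 3 'bbb'

n(n+1)/2 = 17·18/2 = 153
Σ LCP = 0 + 1 + 6 + 5 + 4 + 3 + 2 + 1 + 2 + 3 + 0 + 2 + 3 + 1 + 4 + 2 + 3 = 42
distinct = 153 − 42 = 111

111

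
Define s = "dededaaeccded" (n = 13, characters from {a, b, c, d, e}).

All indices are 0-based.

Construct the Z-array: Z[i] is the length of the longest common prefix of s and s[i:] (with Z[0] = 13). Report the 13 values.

Z[0]=13
i=1: outside box; Z[1]=0
i=2: outside box; Z[2]=3 extend→box=[2,5)
i=3: min(r-i=2, Z[1]=0)=0; Z[3]=0
i=4: min(r-i=1, Z[2]=3)=1; Z[4]=1
i=5: outside box; Z[5]=0
i=6: outside box; Z[6]=0
i=7: outside box; Z[7]=0
i=8: outside box; Z[8]=0
i=9: outside box; Z[9]=0
i=10: outside box; Z[10]=3 extend→box=[10,13)
i=11: min(r-i=2, Z[1]=0)=0; Z[11]=0
i=12: min(r-i=1, Z[2]=3)=1; Z[12]=1

[13, 0, 3, 0, 1, 0, 0, 0, 0, 0, 3, 0, 1]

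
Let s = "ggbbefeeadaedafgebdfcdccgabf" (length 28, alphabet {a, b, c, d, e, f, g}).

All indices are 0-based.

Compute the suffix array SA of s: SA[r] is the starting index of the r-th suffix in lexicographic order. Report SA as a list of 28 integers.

rank→(start, suffix):
  0 → (25, 'abf')
  1 → (8, 'adaedafgebdfcdccgabf')
  2 → (10, 'aedafgebdfcdccgabf')
  3 → (13, 'afgebdfcdccgabf')
  4 → (2, 'bbefeeadaedafgebdfcdccgabf')
  5 → (17, 'bdfcdccgabf')
  6 → (3, 'befeeadaedafgebdfcdccgabf')
  7 → (26, 'bf')
  8 → (22, 'ccgabf')
  9 → (20, 'cdccgabf')
  10 → (23, 'cgabf')
  11 → (9, 'daedafgebdfcdccgabf')
  12 → (12, 'dafgebdfcdccgabf')
  13 → (21, 'dccgabf')
  14 → (18, 'dfcdccgabf')
  15 → (7, 'eadaedafgebdfcdccgabf')
  16 → (16, 'ebdfcdccgabf')
  17 → (11, 'edafgebdfcdccgabf')
  18 → (6, 'eeadaedafgebdfcdccgabf')
  19 → (4, 'efeeadaedafgebdfcdccgabf')
  20 → (27, 'f')
  21 → (19, 'fcdccgabf')
  22 → (5, 'feeadaedafgebdfcdccgabf')
  23 → (14, 'fgebdfcdccgabf')
  24 → (24, 'gabf')
  25 → (1, 'gbbefeeadaedafgebdfcdccgabf')
  26 → (15, 'gebdfcdccgabf')
  27 → (0, 'ggbbefeeadaedafgebdfcdccgabf')

[25, 8, 10, 13, 2, 17, 3, 26, 22, 20, 23, 9, 12, 21, 18, 7, 16, 11, 6, 4, 27, 19, 5, 14, 24, 1, 15, 0]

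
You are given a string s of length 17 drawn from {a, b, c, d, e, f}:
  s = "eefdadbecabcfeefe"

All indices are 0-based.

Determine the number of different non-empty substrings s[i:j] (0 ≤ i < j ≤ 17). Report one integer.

138

rank | idx | suffix
   0 |   9 | abcfeefe
   1 |   4 | adbecabcfeefe
   2 |  10 | bcfeefe
   3 |   6 | becabcfeefe
   4 |   8 | cabcfeefe
   5 |  11 | cfeefe
   6 |   3 | dadbecabcfeefe
   7 |   5 | dbecabcfeefe
   8 |  16 | e
   9 |   7 | ecabcfeefe
  10 |   0 | eefdadbecabcfeefe
  11 |  13 | eefe
  12 |   1 | efdadbecabcfeefe
  13 |  14 | efe
  14 |   2 | fdadbecabcfeefe
  15 |  15 | fe
  16 |  12 | feefe

SA = [9, 4, 10, 6, 8, 11, 3, 5, 16, 7, 0, 13, 1, 14, 2, 15, 12]
i: (SA[i-1],SA[i]) lcp shared
  1: (9,4) 1 'a'
  2: (4,10) 0 ''
  3: (10,6) 1 'b'
  4: (6,8) 0 ''
  5: (8,11) 1 'c'
  6: (11,3) 0 ''
  7: (3,5) 1 'd'
  8: (5,16) 0 ''
  9: (16,7) 1 'e'
  10: (7,0) 1 'e'
  11: (0,13) 3 'eef'
  12: (13,1) 1 'e'
  13: (1,14) 2 'ef'
  14: (14,2) 0 ''
  15: (2,15) 1 'f'
  16: (15,12) 2 'fe'

n(n+1)/2 = 17·18/2 = 153
Σ LCP = 0 + 1 + 0 + 1 + 0 + 1 + 0 + 1 + 0 + 1 + 1 + 3 + 1 + 2 + 0 + 1 + 2 = 15
distinct = 153 − 15 = 138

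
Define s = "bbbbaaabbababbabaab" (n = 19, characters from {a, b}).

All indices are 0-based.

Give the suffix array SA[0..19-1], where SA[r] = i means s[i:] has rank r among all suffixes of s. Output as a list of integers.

sorted suffixes:
  #0 SA[0]=4  'aaabbababbabaab'
  #1 SA[1]=16  'aab'
  #2 SA[2]=5  'aabbababbabaab'
  #3 SA[3]=17  'ab'
  #4 SA[4]=14  'abaab'
  #5 SA[5]=9  'ababbabaab'
  #6 SA[6]=11  'abbabaab'
  #7 SA[7]=6  'abbababbabaab'
  #8 SA[8]=18  'b'
  #9 SA[9]=3  'baaabbababbabaab'
  #10 SA[10]=15  'baab'
  #11 SA[11]=13  'babaab'
  #12 SA[12]=8  'bababbabaab'
  #13 SA[13]=10  'babbabaab'
  #14 SA[14]=2  'bbaaabbababbabaab'
  #15 SA[15]=12  'bbabaab'
  #16 SA[16]=7  'bbababbabaab'
  #17 SA[17]=1  'bbbaaabbababbabaab'
  #18 SA[18]=0  'bbbbaaabbababbabaab'

[4, 16, 5, 17, 14, 9, 11, 6, 18, 3, 15, 13, 8, 10, 2, 12, 7, 1, 0]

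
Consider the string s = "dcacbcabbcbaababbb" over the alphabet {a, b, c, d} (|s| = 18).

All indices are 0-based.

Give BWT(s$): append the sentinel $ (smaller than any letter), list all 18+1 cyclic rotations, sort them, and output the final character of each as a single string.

bbabccbcabaacbbdba$

rank  rotation             last
    0  $dcacbcabbcbaababbb  b
    1  aababbb$dcacbcabbcb  b
    2  ababbb$dcacbcabbcba  a
    3  abbb$dcacbcabbcbaab  b
    4  abbcbaababbb$dcacbc  c
    5  acbcabbcbaababbb$dc  c
    6  b$dcacbcabbcbaababb  b
    7  baababbb$dcacbcabbc  c
    8  babbb$dcacbcabbcbaa  a
    9  bb$dcacbcabbcbaabab  b
   10  bbb$dcacbcabbcbaaba  a
   11  bbcbaababbb$dcacbca  a
   12  bcabbcbaababbb$dcac  c
   13  bcbaababbb$dcacbcab  b
   14  cabbcbaababbb$dcacb  b
   15  cacbcabbcbaababbb$d  d
   16  cbaababbb$dcacbcabb  b
   17  cbcabbcbaababbb$dca  a
   18  dcacbcabbcbaababbb$  $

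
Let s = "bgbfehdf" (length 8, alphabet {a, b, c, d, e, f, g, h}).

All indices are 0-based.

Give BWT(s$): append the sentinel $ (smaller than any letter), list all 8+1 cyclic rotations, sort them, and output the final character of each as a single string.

rank  rotation   last
    0  $bgbfehdf  f
    1  bfehdf$bg  g
    2  bgbfehdf$  $
    3  df$bgbfeh  h
    4  ehdf$bgbf  f
    5  f$bgbfehd  d
    6  fehdf$bgb  b
    7  gbfehdf$b  b
    8  hdf$bgbfe  e

fg$hfdbbe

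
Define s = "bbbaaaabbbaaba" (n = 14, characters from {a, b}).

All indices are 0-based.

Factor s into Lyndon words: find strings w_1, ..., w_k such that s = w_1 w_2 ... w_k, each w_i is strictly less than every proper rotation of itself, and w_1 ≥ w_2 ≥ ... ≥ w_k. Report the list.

["b", "b", "b", "aaaabbbaab", "a"]

emit factor 1: 'b' (i=0, period=1)
emit factor 2: 'b' (i=1, period=1)
emit factor 3: 'b' (i=2, period=1)
emit factor 4: 'aaaabbbaab' (i=3, period=10)
emit factor 5: 'a' (i=13, period=1)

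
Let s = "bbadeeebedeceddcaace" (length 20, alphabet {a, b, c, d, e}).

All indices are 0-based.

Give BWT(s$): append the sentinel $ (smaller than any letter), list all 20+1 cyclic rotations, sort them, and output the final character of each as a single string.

ecabb$edaedeeacedcbed

rank  rotation               last
    0  $bbadeeebedeceddcaace  e
    1  aace$bbadeeebedeceddc  c
    2  ace$bbadeeebedeceddca  a
    3  adeeebedeceddcaace$bb  b
    4  badeeebedeceddcaace$b  b
    5  bbadeeebedeceddcaace$  $
    6  bedeceddcaace$bbadeee  e
    7  caace$bbadeeebedecedd  d
    8  ce$bbadeeebedeceddcaa  a
    9  ceddcaace$bbadeeebede  e
   10  dcaace$bbadeeebedeced  d
   11  ddcaace$bbadeeebedece  e
   12  deceddcaace$bbadeeebe  e
   13  deeebedeceddcaace$bba  a
   14  e$bbadeeebedeceddcaac  c
   15  ebedeceddcaace$bbadee  e
   16  eceddcaace$bbadeeebed  d
   17  eddcaace$bbadeeebedec  c
   18  edeceddcaace$bbadeeeb  b
   19  eebedeceddcaace$bbade  e
   20  eeebedeceddcaace$bbad  d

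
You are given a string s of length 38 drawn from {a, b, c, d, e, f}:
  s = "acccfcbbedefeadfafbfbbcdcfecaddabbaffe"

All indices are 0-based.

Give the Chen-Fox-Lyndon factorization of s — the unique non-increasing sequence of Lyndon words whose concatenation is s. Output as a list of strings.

["acccfcbbedefeadfafbfbbcdcfecadd", "abbaffe"]

emit factor 1: 'acccfcbbedefeadfafbfbbcdcfecadd' (i=0, period=31)
emit factor 2: 'abbaffe' (i=31, period=7)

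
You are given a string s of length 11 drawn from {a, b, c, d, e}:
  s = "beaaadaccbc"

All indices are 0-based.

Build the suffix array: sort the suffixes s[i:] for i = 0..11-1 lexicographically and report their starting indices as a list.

[2, 3, 6, 4, 9, 0, 10, 8, 7, 5, 1]

sorted suffixes:
  #0 SA[0]=2  'aaadaccbc'
  #1 SA[1]=3  'aadaccbc'
  #2 SA[2]=6  'accbc'
  #3 SA[3]=4  'adaccbc'
  #4 SA[4]=9  'bc'
  #5 SA[5]=0  'beaaadaccbc'
  #6 SA[6]=10  'c'
  #7 SA[7]=8  'cbc'
  #8 SA[8]=7  'ccbc'
  #9 SA[9]=5  'daccbc'
  #10 SA[10]=1  'eaaadaccbc'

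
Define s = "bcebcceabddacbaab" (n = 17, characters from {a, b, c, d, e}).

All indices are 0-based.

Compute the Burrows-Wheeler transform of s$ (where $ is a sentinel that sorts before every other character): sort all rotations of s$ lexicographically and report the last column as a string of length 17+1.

rank  rotation            last
    0  $bcebcceabddacbaab  b
    1  aab$bcebcceabddacb  b
    2  ab$bcebcceabddacba  a
    3  abddacbaab$bcebcce  e
    4  acbaab$bcebcceabdd  d
    5  b$bcebcceabddacbaa  a
    6  baab$bcebcceabddac  c
    7  bcceabddacbaab$bce  e
    8  bcebcceabddacbaab$  $
    9  bddacbaab$bcebccea  a
   10  cbaab$bcebcceabdda  a
   11  cceabddacbaab$bceb  b
   12  ceabddacbaab$bcebc  c
   13  cebcceabddacbaab$b  b
   14  dacbaab$bcebcceabd  d
   15  ddacbaab$bcebcceab  b
   16  eabddacbaab$bcebcc  c
   17  ebcceabddacbaab$bc  c

bbaedace$aabcbdbcc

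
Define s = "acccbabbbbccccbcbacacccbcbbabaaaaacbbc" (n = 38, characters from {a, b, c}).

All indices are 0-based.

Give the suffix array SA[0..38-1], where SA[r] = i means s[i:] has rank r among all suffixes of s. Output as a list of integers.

[29, 30, 31, 32, 27, 5, 17, 33, 0, 19, 28, 26, 4, 16, 25, 6, 7, 35, 8, 36, 14, 23, 9, 37, 18, 3, 15, 24, 34, 13, 22, 2, 12, 21, 1, 11, 20, 10]

rank→(start, suffix):
  0 → (29, 'aaaaacbbc')
  1 → (30, 'aaaacbbc')
  2 → (31, 'aaacbbc')
  3 → (32, 'aacbbc')
  4 → (27, 'abaaaaacbbc')
  5 → (5, 'abbbbccccbcbacacccbcbbabaaaaacbbc')
  6 → (17, 'acacccbcbbabaaaaacbbc')
  7 → (33, 'acbbc')
  8 → (0, 'acccbabbbbccccbcbacacccbcbbabaaaaacbbc')
  9 → (19, 'acccbcbbabaaaaacbbc')
  10 → (28, 'baaaaacbbc')
  11 → (26, 'babaaaaacbbc')
  12 → (4, 'babbbbccccbcbacacccbcbbabaaaaacbbc')
  13 → (16, 'bacacccbcbbabaaaaacbbc')
  14 → (25, 'bbabaaaaacbbc')
  15 → (6, 'bbbbccccbcbacacccbcbbabaaaaacbbc')
  16 → (7, 'bbbccccbcbacacccbcbbabaaaaacbbc')
  17 → (35, 'bbc')
  18 → (8, 'bbccccbcbacacccbcbbabaaaaacbbc')
  19 → (36, 'bc')
  20 → (14, 'bcbacacccbcbbabaaaaacbbc')
  21 → (23, 'bcbbabaaaaacbbc')
  22 → (9, 'bccccbcbacacccbcbbabaaaaacbbc')
  23 → (37, 'c')
  24 → (18, 'cacccbcbbabaaaaacbbc')
  25 → (3, 'cbabbbbccccbcbacacccbcbbabaaaaacbbc')
  26 → (15, 'cbacacccbcbbabaaaaacbbc')
  27 → (24, 'cbbabaaaaacbbc')
  28 → (34, 'cbbc')
  29 → (13, 'cbcbacacccbcbbabaaaaacbbc')
  30 → (22, 'cbcbbabaaaaacbbc')
  31 → (2, 'ccbabbbbccccbcbacacccbcbbabaaaaacbbc')
  32 → (12, 'ccbcbacacccbcbbabaaaaacbbc')
  33 → (21, 'ccbcbbabaaaaacbbc')
  34 → (1, 'cccbabbbbccccbcbacacccbcbbabaaaaacbbc')
  35 → (11, 'cccbcbacacccbcbbabaaaaacbbc')
  36 → (20, 'cccbcbbabaaaaacbbc')
  37 → (10, 'ccccbcbacacccbcbbabaaaaacbbc')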